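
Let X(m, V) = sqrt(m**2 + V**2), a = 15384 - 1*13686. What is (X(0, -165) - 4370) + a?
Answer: -2507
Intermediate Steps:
a = 1698 (a = 15384 - 13686 = 1698)
X(m, V) = sqrt(V**2 + m**2)
(X(0, -165) - 4370) + a = (sqrt((-165)**2 + 0**2) - 4370) + 1698 = (sqrt(27225 + 0) - 4370) + 1698 = (sqrt(27225) - 4370) + 1698 = (165 - 4370) + 1698 = -4205 + 1698 = -2507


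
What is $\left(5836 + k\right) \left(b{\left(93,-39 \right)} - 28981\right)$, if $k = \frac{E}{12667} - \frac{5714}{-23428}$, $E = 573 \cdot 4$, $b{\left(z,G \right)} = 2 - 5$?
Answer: $- \frac{12550303047042900}{74190619} \approx -1.6916 \cdot 10^{8}$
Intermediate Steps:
$b{\left(z,G \right)} = -3$ ($b{\left(z,G \right)} = 2 - 5 = -3$)
$E = 2292$
$k = \frac{63038107}{148381238}$ ($k = \frac{2292}{12667} - \frac{5714}{-23428} = 2292 \cdot \frac{1}{12667} - - \frac{2857}{11714} = \frac{2292}{12667} + \frac{2857}{11714} = \frac{63038107}{148381238} \approx 0.42484$)
$\left(5836 + k\right) \left(b{\left(93,-39 \right)} - 28981\right) = \left(5836 + \frac{63038107}{148381238}\right) \left(-3 - 28981\right) = \frac{866015943075}{148381238} \left(-28984\right) = - \frac{12550303047042900}{74190619}$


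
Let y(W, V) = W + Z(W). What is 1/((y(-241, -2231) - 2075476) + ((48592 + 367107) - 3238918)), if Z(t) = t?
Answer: -1/4899177 ≈ -2.0412e-7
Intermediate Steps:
y(W, V) = 2*W (y(W, V) = W + W = 2*W)
1/((y(-241, -2231) - 2075476) + ((48592 + 367107) - 3238918)) = 1/((2*(-241) - 2075476) + ((48592 + 367107) - 3238918)) = 1/((-482 - 2075476) + (415699 - 3238918)) = 1/(-2075958 - 2823219) = 1/(-4899177) = -1/4899177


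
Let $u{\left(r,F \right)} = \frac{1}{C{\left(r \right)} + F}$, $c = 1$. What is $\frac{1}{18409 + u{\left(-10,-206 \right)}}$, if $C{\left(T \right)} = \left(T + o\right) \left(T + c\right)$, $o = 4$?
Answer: $\frac{152}{2798167} \approx 5.4321 \cdot 10^{-5}$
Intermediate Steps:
$C{\left(T \right)} = \left(1 + T\right) \left(4 + T\right)$ ($C{\left(T \right)} = \left(T + 4\right) \left(T + 1\right) = \left(4 + T\right) \left(1 + T\right) = \left(1 + T\right) \left(4 + T\right)$)
$u{\left(r,F \right)} = \frac{1}{4 + F + r^{2} + 5 r}$ ($u{\left(r,F \right)} = \frac{1}{\left(4 + r^{2} + 5 r\right) + F} = \frac{1}{4 + F + r^{2} + 5 r}$)
$\frac{1}{18409 + u{\left(-10,-206 \right)}} = \frac{1}{18409 + \frac{1}{4 - 206 + \left(-10\right)^{2} + 5 \left(-10\right)}} = \frac{1}{18409 + \frac{1}{4 - 206 + 100 - 50}} = \frac{1}{18409 + \frac{1}{-152}} = \frac{1}{18409 - \frac{1}{152}} = \frac{1}{\frac{2798167}{152}} = \frac{152}{2798167}$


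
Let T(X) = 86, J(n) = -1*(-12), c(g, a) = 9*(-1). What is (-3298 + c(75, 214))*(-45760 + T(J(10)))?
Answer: 151043918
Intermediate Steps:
c(g, a) = -9
J(n) = 12
(-3298 + c(75, 214))*(-45760 + T(J(10))) = (-3298 - 9)*(-45760 + 86) = -3307*(-45674) = 151043918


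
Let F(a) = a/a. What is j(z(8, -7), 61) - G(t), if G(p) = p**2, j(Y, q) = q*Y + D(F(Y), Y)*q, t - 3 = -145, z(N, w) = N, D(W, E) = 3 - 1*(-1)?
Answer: -19432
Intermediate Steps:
F(a) = 1
D(W, E) = 4 (D(W, E) = 3 + 1 = 4)
t = -142 (t = 3 - 145 = -142)
j(Y, q) = 4*q + Y*q (j(Y, q) = q*Y + 4*q = Y*q + 4*q = 4*q + Y*q)
j(z(8, -7), 61) - G(t) = 61*(4 + 8) - 1*(-142)**2 = 61*12 - 1*20164 = 732 - 20164 = -19432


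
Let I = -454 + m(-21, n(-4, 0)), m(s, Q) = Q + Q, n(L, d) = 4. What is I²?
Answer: 198916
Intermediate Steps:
m(s, Q) = 2*Q
I = -446 (I = -454 + 2*4 = -454 + 8 = -446)
I² = (-446)² = 198916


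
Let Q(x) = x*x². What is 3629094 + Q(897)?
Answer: 725363367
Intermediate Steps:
Q(x) = x³
3629094 + Q(897) = 3629094 + 897³ = 3629094 + 721734273 = 725363367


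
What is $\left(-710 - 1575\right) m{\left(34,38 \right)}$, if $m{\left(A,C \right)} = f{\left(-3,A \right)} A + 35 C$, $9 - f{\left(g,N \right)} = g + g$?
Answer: $-4204400$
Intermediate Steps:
$f{\left(g,N \right)} = 9 - 2 g$ ($f{\left(g,N \right)} = 9 - \left(g + g\right) = 9 - 2 g$)
$m{\left(A,C \right)} = 15 A + 35 C$ ($m{\left(A,C \right)} = \left(9 - -6\right) A + 35 C = \left(9 + 6\right) A + 35 C = 15 A + 35 C$)
$\left(-710 - 1575\right) m{\left(34,38 \right)} = \left(-710 - 1575\right) \left(15 \cdot 34 + 35 \cdot 38\right) = - 2285 \left(510 + 1330\right) = \left(-2285\right) 1840 = -4204400$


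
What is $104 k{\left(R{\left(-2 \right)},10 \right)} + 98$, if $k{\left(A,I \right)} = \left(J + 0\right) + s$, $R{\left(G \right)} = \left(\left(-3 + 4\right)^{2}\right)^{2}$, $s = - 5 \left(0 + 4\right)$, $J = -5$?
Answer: $-2502$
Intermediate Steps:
$s = -20$ ($s = \left(-5\right) 4 = -20$)
$R{\left(G \right)} = 1$ ($R{\left(G \right)} = \left(1^{2}\right)^{2} = 1^{2} = 1$)
$k{\left(A,I \right)} = -25$ ($k{\left(A,I \right)} = \left(-5 + 0\right) - 20 = -5 - 20 = -25$)
$104 k{\left(R{\left(-2 \right)},10 \right)} + 98 = 104 \left(-25\right) + 98 = -2600 + 98 = -2502$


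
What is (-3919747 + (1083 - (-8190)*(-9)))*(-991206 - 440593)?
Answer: 5716277100826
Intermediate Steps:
(-3919747 + (1083 - (-8190)*(-9)))*(-991206 - 440593) = (-3919747 + (1083 - 91*810))*(-1431799) = (-3919747 + (1083 - 73710))*(-1431799) = (-3919747 - 72627)*(-1431799) = -3992374*(-1431799) = 5716277100826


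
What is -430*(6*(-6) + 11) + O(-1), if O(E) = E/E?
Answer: 10751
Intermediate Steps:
O(E) = 1
-430*(6*(-6) + 11) + O(-1) = -430*(6*(-6) + 11) + 1 = -430*(-36 + 11) + 1 = -430*(-25) + 1 = 10750 + 1 = 10751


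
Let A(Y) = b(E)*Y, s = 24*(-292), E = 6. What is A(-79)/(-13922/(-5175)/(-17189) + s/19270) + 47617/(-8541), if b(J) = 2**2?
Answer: 229832679095448191/266330341703907 ≈ 862.96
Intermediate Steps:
s = -7008
b(J) = 4
A(Y) = 4*Y
A(-79)/(-13922/(-5175)/(-17189) + s/19270) + 47617/(-8541) = (4*(-79))/(-13922/(-5175)/(-17189) - 7008/19270) + 47617/(-8541) = -316/(-13922*(-1/5175)*(-1/17189) - 7008*1/19270) + 47617*(-1/8541) = -316/((13922/5175)*(-1/17189) - 3504/9635) - 47617/8541 = -316/(-13922/88953075 - 3504/9635) - 47617/8541 = -316/(-62365142654/171412575525) - 47617/8541 = -316*(-171412575525/62365142654) - 47617/8541 = 27083186932950/31182571327 - 47617/8541 = 229832679095448191/266330341703907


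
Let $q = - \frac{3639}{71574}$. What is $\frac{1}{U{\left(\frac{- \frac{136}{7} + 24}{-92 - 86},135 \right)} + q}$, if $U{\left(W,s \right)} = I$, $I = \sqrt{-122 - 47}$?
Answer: $- \frac{28939754}{96196975085} - \frac{7399654132 i}{96196975085} \approx -0.00030084 - 0.076922 i$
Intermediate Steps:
$I = 13 i$ ($I = \sqrt{-169} = 13 i \approx 13.0 i$)
$U{\left(W,s \right)} = 13 i$
$q = - \frac{1213}{23858}$ ($q = \left(-3639\right) \frac{1}{71574} = - \frac{1213}{23858} \approx -0.050842$)
$\frac{1}{U{\left(\frac{- \frac{136}{7} + 24}{-92 - 86},135 \right)} + q} = \frac{1}{13 i - \frac{1213}{23858}} = \frac{1}{- \frac{1213}{23858} + 13 i} = \frac{569204164 \left(- \frac{1213}{23858} - 13 i\right)}{96196975085}$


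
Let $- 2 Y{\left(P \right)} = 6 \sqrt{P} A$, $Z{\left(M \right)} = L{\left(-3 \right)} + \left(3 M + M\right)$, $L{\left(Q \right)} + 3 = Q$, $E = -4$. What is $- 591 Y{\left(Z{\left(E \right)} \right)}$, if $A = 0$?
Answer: $0$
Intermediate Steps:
$L{\left(Q \right)} = -3 + Q$
$Z{\left(M \right)} = -6 + 4 M$ ($Z{\left(M \right)} = \left(-3 - 3\right) + \left(3 M + M\right) = -6 + 4 M$)
$Y{\left(P \right)} = 0$ ($Y{\left(P \right)} = - \frac{6 \sqrt{P} 0}{2} = \left(- \frac{1}{2}\right) 0 = 0$)
$- 591 Y{\left(Z{\left(E \right)} \right)} = \left(-591\right) 0 = 0$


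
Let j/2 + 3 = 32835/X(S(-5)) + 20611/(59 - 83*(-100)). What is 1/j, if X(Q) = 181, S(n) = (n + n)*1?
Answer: 1512979/547318838 ≈ 0.0027643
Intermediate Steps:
S(n) = 2*n (S(n) = (2*n)*1 = 2*n)
j = 547318838/1512979 (j = -6 + 2*(32835/181 + 20611/(59 - 83*(-100))) = -6 + 2*(32835*(1/181) + 20611/(59 + 8300)) = -6 + 2*(32835/181 + 20611/8359) = -6 + 2*(278198356/1512979) = -6 + 556396712/1512979 = 547318838/1512979 ≈ 361.75)
1/j = 1/(547318838/1512979) = 1512979/547318838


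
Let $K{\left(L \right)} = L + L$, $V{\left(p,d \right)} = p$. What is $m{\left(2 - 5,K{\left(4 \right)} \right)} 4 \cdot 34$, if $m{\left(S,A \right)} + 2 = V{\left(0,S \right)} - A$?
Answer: $-1360$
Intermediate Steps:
$K{\left(L \right)} = 2 L$
$m{\left(S,A \right)} = -2 - A$ ($m{\left(S,A \right)} = -2 + \left(0 - A\right) = -2 - A$)
$m{\left(2 - 5,K{\left(4 \right)} \right)} 4 \cdot 34 = \left(-2 - 2 \cdot 4\right) 4 \cdot 34 = \left(-2 - 8\right) 4 \cdot 34 = \left(-10\right) 4 \cdot 34 = \left(-40\right) 34 = -1360$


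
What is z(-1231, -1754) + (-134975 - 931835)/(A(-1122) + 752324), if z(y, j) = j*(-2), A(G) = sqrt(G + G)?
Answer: 99234762786466/28299570161 + 106681*I*sqrt(561)/28299570161 ≈ 3506.6 + 8.9287e-5*I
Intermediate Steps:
A(G) = sqrt(2)*sqrt(G) (A(G) = sqrt(2*G) = sqrt(2)*sqrt(G))
z(y, j) = -2*j
z(-1231, -1754) + (-134975 - 931835)/(A(-1122) + 752324) = -2*(-1754) + (-134975 - 931835)/(sqrt(2)*sqrt(-1122) + 752324) = 3508 - 1066810/(sqrt(2)*(I*sqrt(1122)) + 752324) = 3508 - 1066810/(2*I*sqrt(561) + 752324) = 3508 - 1066810/(752324 + 2*I*sqrt(561))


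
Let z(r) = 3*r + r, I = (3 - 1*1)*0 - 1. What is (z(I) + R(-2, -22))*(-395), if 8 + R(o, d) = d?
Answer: 13430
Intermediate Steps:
R(o, d) = -8 + d
I = -1 (I = (3 - 1)*0 - 1 = 2*0 - 1 = 0 - 1 = -1)
z(r) = 4*r
(z(I) + R(-2, -22))*(-395) = (4*(-1) + (-8 - 22))*(-395) = (-4 - 30)*(-395) = -34*(-395) = 13430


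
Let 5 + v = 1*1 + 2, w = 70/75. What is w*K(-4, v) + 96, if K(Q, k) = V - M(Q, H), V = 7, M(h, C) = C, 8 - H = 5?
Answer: 1496/15 ≈ 99.733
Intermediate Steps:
H = 3 (H = 8 - 1*5 = 8 - 5 = 3)
w = 14/15 (w = 70*(1/75) = 14/15 ≈ 0.93333)
v = -2 (v = -5 + (1*1 + 2) = -5 + (1 + 2) = -5 + 3 = -2)
K(Q, k) = 4 (K(Q, k) = 7 - 1*3 = 7 - 3 = 4)
w*K(-4, v) + 96 = (14/15)*4 + 96 = 56/15 + 96 = 1496/15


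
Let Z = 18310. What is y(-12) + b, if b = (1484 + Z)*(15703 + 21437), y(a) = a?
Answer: 735149148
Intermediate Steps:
b = 735149160 (b = (1484 + 18310)*(15703 + 21437) = 19794*37140 = 735149160)
y(-12) + b = -12 + 735149160 = 735149148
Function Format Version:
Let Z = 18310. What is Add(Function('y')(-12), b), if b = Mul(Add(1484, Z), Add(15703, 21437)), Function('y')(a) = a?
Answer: 735149148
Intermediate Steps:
b = 735149160 (b = Mul(Add(1484, 18310), Add(15703, 21437)) = Mul(19794, 37140) = 735149160)
Add(Function('y')(-12), b) = Add(-12, 735149160) = 735149148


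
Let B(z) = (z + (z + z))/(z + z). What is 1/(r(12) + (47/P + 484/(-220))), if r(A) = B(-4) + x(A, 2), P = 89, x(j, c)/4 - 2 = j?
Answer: 890/49687 ≈ 0.017912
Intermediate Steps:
x(j, c) = 8 + 4*j
B(z) = 3/2 (B(z) = (z + 2*z)/((2*z)) = (3*z)*(1/(2*z)) = 3/2)
r(A) = 19/2 + 4*A (r(A) = 3/2 + (8 + 4*A) = 19/2 + 4*A)
1/(r(12) + (47/P + 484/(-220))) = 1/((19/2 + 4*12) + (47/89 + 484/(-220))) = 1/((19/2 + 48) + (47*(1/89) + 484*(-1/220))) = 1/(115/2 + (47/89 - 11/5)) = 1/(115/2 - 744/445) = 1/(49687/890) = 890/49687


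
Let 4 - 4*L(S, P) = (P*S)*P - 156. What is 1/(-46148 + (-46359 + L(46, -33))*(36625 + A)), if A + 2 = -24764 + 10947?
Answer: -1/1342008203 ≈ -7.4515e-10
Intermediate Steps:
A = -13819 (A = -2 + (-24764 + 10947) = -2 - 13817 = -13819)
L(S, P) = 40 - S*P²/4 (L(S, P) = 1 - ((P*S)*P - 156)/4 = 1 - (S*P² - 156)/4 = 1 - (-156 + S*P²)/4 = 1 + (39 - S*P²/4) = 40 - S*P²/4)
1/(-46148 + (-46359 + L(46, -33))*(36625 + A)) = 1/(-46148 + (-46359 + (40 - ¼*46*(-33)²))*(36625 - 13819)) = 1/(-46148 + (-46359 + (40 - ¼*46*1089))*22806) = 1/(-46148 + (-46359 + (40 - 25047/2))*22806) = 1/(-46148 + (-46359 - 24967/2)*22806) = 1/(-46148 - 117685/2*22806) = 1/(-46148 - 1341962055) = 1/(-1342008203) = -1/1342008203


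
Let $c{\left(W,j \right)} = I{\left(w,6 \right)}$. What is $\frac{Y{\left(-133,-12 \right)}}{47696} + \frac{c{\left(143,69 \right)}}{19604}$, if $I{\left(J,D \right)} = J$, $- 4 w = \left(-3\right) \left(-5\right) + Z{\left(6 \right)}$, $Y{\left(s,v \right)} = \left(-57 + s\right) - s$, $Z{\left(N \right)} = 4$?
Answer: $- \frac{83999}{58439524} \approx -0.0014374$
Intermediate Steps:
$Y{\left(s,v \right)} = -57$
$w = - \frac{19}{4}$ ($w = - \frac{\left(-3\right) \left(-5\right) + 4}{4} = - \frac{15 + 4}{4} = \left(- \frac{1}{4}\right) 19 = - \frac{19}{4} \approx -4.75$)
$c{\left(W,j \right)} = - \frac{19}{4}$
$\frac{Y{\left(-133,-12 \right)}}{47696} + \frac{c{\left(143,69 \right)}}{19604} = - \frac{57}{47696} - \frac{19}{4 \cdot 19604} = \left(-57\right) \frac{1}{47696} - \frac{19}{78416} = - \frac{57}{47696} - \frac{19}{78416} = - \frac{83999}{58439524}$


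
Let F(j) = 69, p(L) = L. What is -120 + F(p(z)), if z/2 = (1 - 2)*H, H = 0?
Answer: -51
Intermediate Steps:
z = 0 (z = 2*((1 - 2)*0) = 2*(-1*0) = 2*0 = 0)
-120 + F(p(z)) = -120 + 69 = -51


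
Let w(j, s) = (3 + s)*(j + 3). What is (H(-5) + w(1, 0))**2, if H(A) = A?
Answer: 49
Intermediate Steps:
w(j, s) = (3 + j)*(3 + s) (w(j, s) = (3 + s)*(3 + j) = (3 + j)*(3 + s))
(H(-5) + w(1, 0))**2 = (-5 + (9 + 3*1 + 3*0 + 1*0))**2 = (-5 + (9 + 3 + 0 + 0))**2 = (-5 + 12)**2 = 7**2 = 49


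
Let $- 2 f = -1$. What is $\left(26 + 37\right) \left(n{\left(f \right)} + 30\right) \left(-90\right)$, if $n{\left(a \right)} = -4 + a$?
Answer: $-150255$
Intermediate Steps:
$f = \frac{1}{2}$ ($f = \left(- \frac{1}{2}\right) \left(-1\right) = \frac{1}{2} \approx 0.5$)
$\left(26 + 37\right) \left(n{\left(f \right)} + 30\right) \left(-90\right) = \left(26 + 37\right) \left(\left(-4 + \frac{1}{2}\right) + 30\right) \left(-90\right) = 63 \left(- \frac{7}{2} + 30\right) \left(-90\right) = 63 \cdot \frac{53}{2} \left(-90\right) = \frac{3339}{2} \left(-90\right) = -150255$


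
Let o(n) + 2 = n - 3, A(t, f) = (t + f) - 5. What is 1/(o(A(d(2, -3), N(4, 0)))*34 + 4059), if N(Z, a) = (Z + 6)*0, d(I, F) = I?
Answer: 1/3787 ≈ 0.00026406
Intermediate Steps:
N(Z, a) = 0 (N(Z, a) = (6 + Z)*0 = 0)
A(t, f) = -5 + f + t (A(t, f) = (f + t) - 5 = -5 + f + t)
o(n) = -5 + n (o(n) = -2 + (n - 3) = -2 + (-3 + n) = -5 + n)
1/(o(A(d(2, -3), N(4, 0)))*34 + 4059) = 1/((-5 + (-5 + 0 + 2))*34 + 4059) = 1/((-5 - 3)*34 + 4059) = 1/(-8*34 + 4059) = 1/(-272 + 4059) = 1/3787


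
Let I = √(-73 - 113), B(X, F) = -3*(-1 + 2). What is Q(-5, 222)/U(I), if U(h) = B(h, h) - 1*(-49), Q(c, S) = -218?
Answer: -109/23 ≈ -4.7391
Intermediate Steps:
B(X, F) = -3 (B(X, F) = -3*1 = -3)
I = I*√186 (I = √(-186) = I*√186 ≈ 13.638*I)
U(h) = 46 (U(h) = -3 - 1*(-49) = -3 + 49 = 46)
Q(-5, 222)/U(I) = -218/46 = -218*1/46 = -109/23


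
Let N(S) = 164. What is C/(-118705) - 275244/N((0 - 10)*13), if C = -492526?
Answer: -8148016189/4866905 ≈ -1674.2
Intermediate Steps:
C/(-118705) - 275244/N((0 - 10)*13) = -492526/(-118705) - 275244/164 = -492526*(-1/118705) - 275244*1/164 = 492526/118705 - 68811/41 = -8148016189/4866905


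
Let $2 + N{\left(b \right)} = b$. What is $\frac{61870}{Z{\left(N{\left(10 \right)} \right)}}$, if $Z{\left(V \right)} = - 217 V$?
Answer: $- \frac{30935}{868} \approx -35.639$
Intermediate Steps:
$N{\left(b \right)} = -2 + b$
$\frac{61870}{Z{\left(N{\left(10 \right)} \right)}} = \frac{61870}{\left(-217\right) \left(-2 + 10\right)} = \frac{61870}{\left(-217\right) 8} = \frac{61870}{-1736} = 61870 \left(- \frac{1}{1736}\right) = - \frac{30935}{868}$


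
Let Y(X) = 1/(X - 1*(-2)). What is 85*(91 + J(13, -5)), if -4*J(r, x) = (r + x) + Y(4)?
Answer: 181475/24 ≈ 7561.5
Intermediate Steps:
Y(X) = 1/(2 + X) (Y(X) = 1/(X + 2) = 1/(2 + X))
J(r, x) = -1/24 - r/4 - x/4 (J(r, x) = -((r + x) + 1/(2 + 4))/4 = -((r + x) + 1/6)/4 = -((r + x) + ⅙)/4 = -(⅙ + r + x)/4 = -1/24 - r/4 - x/4)
85*(91 + J(13, -5)) = 85*(91 + (-1/24 - ¼*13 - ¼*(-5))) = 85*(91 + (-1/24 - 13/4 + 5/4)) = 85*(91 - 49/24) = 85*(2135/24) = 181475/24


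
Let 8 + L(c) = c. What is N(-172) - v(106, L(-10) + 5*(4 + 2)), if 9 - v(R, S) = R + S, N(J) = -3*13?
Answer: 70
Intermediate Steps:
N(J) = -39
L(c) = -8 + c
v(R, S) = 9 - R - S (v(R, S) = 9 - (R + S) = 9 + (-R - S) = 9 - R - S)
N(-172) - v(106, L(-10) + 5*(4 + 2)) = -39 - (9 - 1*106 - ((-8 - 10) + 5*(4 + 2))) = -39 - (9 - 106 - (-18 + 5*6)) = -39 - (9 - 106 - (-18 + 30)) = -39 - (9 - 106 - 1*12) = -39 - (9 - 106 - 12) = -39 - 1*(-109) = -39 + 109 = 70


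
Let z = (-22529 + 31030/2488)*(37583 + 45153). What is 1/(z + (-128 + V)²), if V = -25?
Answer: -311/579363163525 ≈ -5.3680e-10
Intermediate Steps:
z = -579370443724/311 (z = (-22529 + 31030*(1/2488))*82736 = (-22529 + 15515/1244)*82736 = -28010561/1244*82736 = -579370443724/311 ≈ -1.8629e+9)
1/(z + (-128 + V)²) = 1/(-579370443724/311 + (-128 - 25)²) = 1/(-579370443724/311 + (-153)²) = 1/(-579370443724/311 + 23409) = 1/(-579363163525/311) = -311/579363163525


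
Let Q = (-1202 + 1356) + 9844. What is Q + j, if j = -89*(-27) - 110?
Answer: 12291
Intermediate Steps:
j = 2293 (j = 2403 - 110 = 2293)
Q = 9998 (Q = 154 + 9844 = 9998)
Q + j = 9998 + 2293 = 12291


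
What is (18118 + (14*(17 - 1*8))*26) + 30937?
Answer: 52331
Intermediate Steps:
(18118 + (14*(17 - 1*8))*26) + 30937 = (18118 + (14*(17 - 8))*26) + 30937 = (18118 + (14*9)*26) + 30937 = (18118 + 126*26) + 30937 = (18118 + 3276) + 30937 = 21394 + 30937 = 52331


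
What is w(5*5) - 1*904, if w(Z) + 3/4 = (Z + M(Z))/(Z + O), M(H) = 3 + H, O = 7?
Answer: -28899/32 ≈ -903.09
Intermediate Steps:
w(Z) = -3/4 + (3 + 2*Z)/(7 + Z) (w(Z) = -3/4 + (Z + (3 + Z))/(Z + 7) = -3/4 + (3 + 2*Z)/(7 + Z))
w(5*5) - 1*904 = (-9 + 5*(5*5))/(4*(7 + 5*5)) - 1*904 = (-9 + 5*25)/(4*(7 + 25)) - 904 = (1/4)*(-9 + 125)/32 - 904 = (1/4)*(1/32)*116 - 904 = 29/32 - 904 = -28899/32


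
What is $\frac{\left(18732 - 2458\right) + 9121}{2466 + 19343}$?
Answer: $\frac{25395}{21809} \approx 1.1644$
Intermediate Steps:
$\frac{\left(18732 - 2458\right) + 9121}{2466 + 19343} = \frac{\left(18732 - 2458\right) + 9121}{21809} = \left(16274 + 9121\right) \frac{1}{21809} = 25395 \cdot \frac{1}{21809} = \frac{25395}{21809}$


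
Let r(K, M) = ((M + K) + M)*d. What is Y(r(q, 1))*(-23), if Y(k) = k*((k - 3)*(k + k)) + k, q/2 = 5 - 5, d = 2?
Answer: -828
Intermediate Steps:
q = 0 (q = 2*(5 - 5) = 2*0 = 0)
r(K, M) = 2*K + 4*M (r(K, M) = ((M + K) + M)*2 = ((K + M) + M)*2 = (K + 2*M)*2 = 2*K + 4*M)
Y(k) = k + 2*k²*(-3 + k) (Y(k) = k*((-3 + k)*(2*k)) + k = k*(2*k*(-3 + k)) + k = 2*k²*(-3 + k) + k = k + 2*k²*(-3 + k))
Y(r(q, 1))*(-23) = ((2*0 + 4*1)*(1 - 6*(2*0 + 4*1) + 2*(2*0 + 4*1)²))*(-23) = ((0 + 4)*(1 - 6*(0 + 4) + 2*(0 + 4)²))*(-23) = (4*(1 - 6*4 + 2*4²))*(-23) = (4*(1 - 24 + 2*16))*(-23) = (4*(1 - 24 + 32))*(-23) = (4*9)*(-23) = 36*(-23) = -828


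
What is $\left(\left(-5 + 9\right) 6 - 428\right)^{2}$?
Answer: $163216$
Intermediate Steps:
$\left(\left(-5 + 9\right) 6 - 428\right)^{2} = \left(4 \cdot 6 - 428\right)^{2} = \left(24 - 428\right)^{2} = \left(-404\right)^{2} = 163216$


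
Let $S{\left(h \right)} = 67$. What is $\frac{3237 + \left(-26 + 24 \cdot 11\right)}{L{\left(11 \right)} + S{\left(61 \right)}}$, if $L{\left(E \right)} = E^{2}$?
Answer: $\frac{3475}{188} \approx 18.484$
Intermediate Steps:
$\frac{3237 + \left(-26 + 24 \cdot 11\right)}{L{\left(11 \right)} + S{\left(61 \right)}} = \frac{3237 + \left(-26 + 24 \cdot 11\right)}{11^{2} + 67} = \frac{3237 + \left(-26 + 264\right)}{121 + 67} = \frac{3237 + 238}{188} = 3475 \cdot \frac{1}{188} = \frac{3475}{188}$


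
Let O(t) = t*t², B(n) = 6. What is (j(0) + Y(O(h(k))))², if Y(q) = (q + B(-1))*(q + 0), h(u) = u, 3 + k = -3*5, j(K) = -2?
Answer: 1154452158472900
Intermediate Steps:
k = -18 (k = -3 - 3*5 = -3 - 15 = -18)
O(t) = t³
Y(q) = q*(6 + q) (Y(q) = (q + 6)*(q + 0) = (6 + q)*q = q*(6 + q))
(j(0) + Y(O(h(k))))² = (-2 + (-18)³*(6 + (-18)³))² = (-2 - 5832*(6 - 5832))² = (-2 - 5832*(-5826))² = (-2 + 33977232)² = 33977230² = 1154452158472900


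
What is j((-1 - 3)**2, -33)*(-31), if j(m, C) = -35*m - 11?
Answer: 17701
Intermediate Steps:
j(m, C) = -11 - 35*m
j((-1 - 3)**2, -33)*(-31) = (-11 - 35*(-1 - 3)**2)*(-31) = (-11 - 35*(-4)**2)*(-31) = (-11 - 35*16)*(-31) = (-11 - 560)*(-31) = -571*(-31) = 17701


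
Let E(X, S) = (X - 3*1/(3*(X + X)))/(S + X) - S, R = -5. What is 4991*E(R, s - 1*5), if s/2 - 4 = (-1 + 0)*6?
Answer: 933317/20 ≈ 46666.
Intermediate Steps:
s = -4 (s = 8 + 2*((-1 + 0)*6) = 8 + 2*(-1*6) = 8 + 2*(-6) = 8 - 12 = -4)
E(X, S) = -S + (X - 1/(2*X))/(S + X) (E(X, S) = (X - 3*1/(6*X))/(S + X) - S = (X - 1/(2*X))/(S + X) - S = -S + (X - 1/(2*X))/(S + X))
4991*E(R, s - 1*5) = 4991*((-½ + (-5)² - 1*(-4 - 1*5)*(-5)² - 1*(-5)*(-4 - 1*5)²)/((-5)*((-4 - 1*5) - 5))) = 4991*(-(-½ + 25 - 1*(-4 - 5)*25 - 1*(-5)*(-4 - 5)²)/(5*((-4 - 5) - 5))) = 4991*(-(-½ + 25 - 1*(-9)*25 - 1*(-5)*(-9)²)/(5*(-9 - 5))) = 4991*(-⅕*(-½ + 25 + 225 - 1*(-5)*81)/(-14)) = 4991*(-⅕*(-1/14)*(-½ + 25 + 225 + 405)) = 4991*(-⅕*(-1/14)*1309/2) = 4991*(187/20) = 933317/20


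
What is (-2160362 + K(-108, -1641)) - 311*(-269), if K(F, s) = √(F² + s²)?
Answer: -2076703 + 3*√300505 ≈ -2.0751e+6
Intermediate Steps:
(-2160362 + K(-108, -1641)) - 311*(-269) = (-2160362 + √((-108)² + (-1641)²)) - 311*(-269) = (-2160362 + √(11664 + 2692881)) + 83659 = (-2160362 + √2704545) + 83659 = (-2160362 + 3*√300505) + 83659 = -2076703 + 3*√300505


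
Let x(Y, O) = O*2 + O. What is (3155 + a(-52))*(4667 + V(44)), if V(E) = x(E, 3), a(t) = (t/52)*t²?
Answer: 2108876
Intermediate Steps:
x(Y, O) = 3*O (x(Y, O) = 2*O + O = 3*O)
a(t) = t³/52 (a(t) = (t*(1/52))*t² = (t/52)*t² = t³/52)
V(E) = 9 (V(E) = 3*3 = 9)
(3155 + a(-52))*(4667 + V(44)) = (3155 + (1/52)*(-52)³)*(4667 + 9) = (3155 + (1/52)*(-140608))*4676 = (3155 - 2704)*4676 = 451*4676 = 2108876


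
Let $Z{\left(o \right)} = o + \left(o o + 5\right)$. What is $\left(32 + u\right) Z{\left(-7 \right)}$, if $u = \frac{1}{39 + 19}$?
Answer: $\frac{87279}{58} \approx 1504.8$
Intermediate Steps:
$Z{\left(o \right)} = 5 + o + o^{2}$ ($Z{\left(o \right)} = o + \left(o^{2} + 5\right) = o + \left(5 + o^{2}\right) = 5 + o + o^{2}$)
$u = \frac{1}{58} \approx 0.017241$
$\left(32 + u\right) Z{\left(-7 \right)} = \left(32 + \frac{1}{58}\right) \left(5 - 7 + \left(-7\right)^{2}\right) = \frac{1857 \left(5 - 7 + 49\right)}{58} = \frac{1857}{58} \cdot 47 = \frac{87279}{58}$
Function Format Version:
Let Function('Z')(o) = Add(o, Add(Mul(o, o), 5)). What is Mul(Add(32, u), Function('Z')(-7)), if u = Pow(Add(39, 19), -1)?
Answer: Rational(87279, 58) ≈ 1504.8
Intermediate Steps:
Function('Z')(o) = Add(5, o, Pow(o, 2)) (Function('Z')(o) = Add(o, Add(Pow(o, 2), 5)) = Add(o, Add(5, Pow(o, 2))) = Add(5, o, Pow(o, 2)))
u = Rational(1, 58) (u = Pow(58, -1) = Rational(1, 58) ≈ 0.017241)
Mul(Add(32, u), Function('Z')(-7)) = Mul(Add(32, Rational(1, 58)), Add(5, -7, Pow(-7, 2))) = Mul(Rational(1857, 58), Add(5, -7, 49)) = Mul(Rational(1857, 58), 47) = Rational(87279, 58)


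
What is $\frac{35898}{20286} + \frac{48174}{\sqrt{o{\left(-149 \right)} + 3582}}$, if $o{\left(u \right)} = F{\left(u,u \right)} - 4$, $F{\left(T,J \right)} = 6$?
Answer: $\frac{5983}{3381} + \frac{3441 \sqrt{14}}{16} \approx 806.46$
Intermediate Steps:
$o{\left(u \right)} = 2$ ($o{\left(u \right)} = 6 - 4 = 2$)
$\frac{35898}{20286} + \frac{48174}{\sqrt{o{\left(-149 \right)} + 3582}} = \frac{35898}{20286} + \frac{48174}{\sqrt{2 + 3582}} = 35898 \cdot \frac{1}{20286} + \frac{48174}{\sqrt{3584}} = \frac{5983}{3381} + \frac{48174}{16 \sqrt{14}} = \frac{5983}{3381} + 48174 \frac{\sqrt{14}}{224} = \frac{5983}{3381} + \frac{3441 \sqrt{14}}{16}$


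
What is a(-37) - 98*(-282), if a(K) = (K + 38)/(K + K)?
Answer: 2045063/74 ≈ 27636.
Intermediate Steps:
a(K) = (38 + K)/(2*K) (a(K) = (38 + K)/((2*K)) = (38 + K)*(1/(2*K)) = (38 + K)/(2*K))
a(-37) - 98*(-282) = (1/2)*(38 - 37)/(-37) - 98*(-282) = (1/2)*(-1/37)*1 + 27636 = -1/74 + 27636 = 2045063/74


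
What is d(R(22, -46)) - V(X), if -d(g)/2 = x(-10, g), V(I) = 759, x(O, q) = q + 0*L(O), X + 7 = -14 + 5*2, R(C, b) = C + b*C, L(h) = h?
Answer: 1221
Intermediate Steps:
R(C, b) = C + C*b
X = -11 (X = -7 + (-14 + 5*2) = -7 + (-14 + 10) = -7 - 4 = -11)
x(O, q) = q (x(O, q) = q + 0*O = q + 0 = q)
d(g) = -2*g
d(R(22, -46)) - V(X) = -44*(1 - 46) - 1*759 = -44*(-45) - 759 = -2*(-990) - 759 = 1980 - 759 = 1221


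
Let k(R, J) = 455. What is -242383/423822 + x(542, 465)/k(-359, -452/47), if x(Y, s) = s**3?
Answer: 1217511822071/5509686 ≈ 2.2098e+5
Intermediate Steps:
-242383/423822 + x(542, 465)/k(-359, -452/47) = -242383/423822 + 465**3/455 = -242383*1/423822 + 100544625*(1/455) = -242383/423822 + 20108925/91 = 1217511822071/5509686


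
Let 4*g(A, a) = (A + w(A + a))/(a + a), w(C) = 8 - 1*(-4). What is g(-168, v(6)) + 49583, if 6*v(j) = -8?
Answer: 396781/8 ≈ 49598.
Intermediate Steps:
v(j) = -4/3 (v(j) = (⅙)*(-8) = -4/3)
w(C) = 12 (w(C) = 8 + 4 = 12)
g(A, a) = (12 + A)/(8*a) (g(A, a) = ((A + 12)/(a + a))/4 = ((12 + A)/((2*a)))/4 = ((12 + A)*(1/(2*a)))/4 = ((12 + A)/(2*a))/4 = (12 + A)/(8*a))
g(-168, v(6)) + 49583 = (12 - 168)/(8*(-4/3)) + 49583 = (⅛)*(-¾)*(-156) + 49583 = 117/8 + 49583 = 396781/8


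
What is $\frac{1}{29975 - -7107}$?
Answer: $\frac{1}{37082} \approx 2.6967 \cdot 10^{-5}$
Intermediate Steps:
$\frac{1}{29975 - -7107} = \frac{1}{29975 + \left(-32057 + 39164\right)} = \frac{1}{29975 + 7107} = \frac{1}{37082}$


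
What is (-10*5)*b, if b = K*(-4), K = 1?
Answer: 200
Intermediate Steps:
b = -4 (b = 1*(-4) = -4)
(-10*5)*b = -10*5*(-4) = -50*(-4) = 200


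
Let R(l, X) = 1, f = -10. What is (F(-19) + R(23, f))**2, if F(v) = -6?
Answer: 25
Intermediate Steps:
(F(-19) + R(23, f))**2 = (-6 + 1)**2 = (-5)**2 = 25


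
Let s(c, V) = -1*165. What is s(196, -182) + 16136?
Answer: 15971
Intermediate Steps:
s(c, V) = -165
s(196, -182) + 16136 = -165 + 16136 = 15971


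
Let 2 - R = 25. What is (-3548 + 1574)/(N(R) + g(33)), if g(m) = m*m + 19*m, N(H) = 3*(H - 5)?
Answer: -329/272 ≈ -1.2096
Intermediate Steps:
R = -23 (R = 2 - 1*25 = 2 - 25 = -23)
N(H) = -15 + 3*H (N(H) = 3*(-5 + H) = -15 + 3*H)
g(m) = m**2 + 19*m
(-3548 + 1574)/(N(R) + g(33)) = (-3548 + 1574)/((-15 + 3*(-23)) + 33*(19 + 33)) = -1974/((-15 - 69) + 33*52) = -1974/(-84 + 1716) = -1974/1632 = -1974*1/1632 = -329/272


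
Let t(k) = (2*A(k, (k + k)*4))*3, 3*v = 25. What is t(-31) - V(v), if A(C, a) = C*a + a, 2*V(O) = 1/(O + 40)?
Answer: 12945597/290 ≈ 44640.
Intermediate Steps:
v = 25/3 (v = (1/3)*25 = 25/3 ≈ 8.3333)
V(O) = 1/(2*(40 + O)) (V(O) = 1/(2*(O + 40)) = 1/(2*(40 + O)))
A(C, a) = a + C*a
t(k) = 48*k*(1 + k) (t(k) = (2*(((k + k)*4)*(1 + k)))*3 = (2*(((2*k)*4)*(1 + k)))*3 = (2*((8*k)*(1 + k)))*3 = (2*(8*k*(1 + k)))*3 = (16*k*(1 + k))*3 = 48*k*(1 + k))
t(-31) - V(v) = 48*(-31)*(1 - 31) - 1/(2*(40 + 25/3)) = 48*(-31)*(-30) - 1/(2*145/3) = 44640 - 3/(2*145) = 44640 - 1*3/290 = 44640 - 3/290 = 12945597/290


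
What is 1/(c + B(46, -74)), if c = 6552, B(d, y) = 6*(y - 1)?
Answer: 1/6102 ≈ 0.00016388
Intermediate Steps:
B(d, y) = -6 + 6*y (B(d, y) = 6*(-1 + y) = -6 + 6*y)
1/(c + B(46, -74)) = 1/(6552 + (-6 + 6*(-74))) = 1/(6552 + (-6 - 444)) = 1/(6552 - 450) = 1/6102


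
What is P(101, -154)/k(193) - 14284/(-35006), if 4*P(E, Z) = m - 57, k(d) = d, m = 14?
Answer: 4760995/13512316 ≈ 0.35234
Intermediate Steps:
P(E, Z) = -43/4 (P(E, Z) = (14 - 57)/4 = (¼)*(-43) = -43/4)
P(101, -154)/k(193) - 14284/(-35006) = -43/4/193 - 14284/(-35006) = -43/4*1/193 - 14284*(-1/35006) = -43/772 + 7142/17503 = 4760995/13512316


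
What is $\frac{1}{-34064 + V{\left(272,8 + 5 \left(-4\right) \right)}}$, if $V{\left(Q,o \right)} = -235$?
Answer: $- \frac{1}{34299} \approx -2.9155 \cdot 10^{-5}$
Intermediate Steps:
$\frac{1}{-34064 + V{\left(272,8 + 5 \left(-4\right) \right)}} = \frac{1}{-34064 - 235} = \frac{1}{-34299} = - \frac{1}{34299}$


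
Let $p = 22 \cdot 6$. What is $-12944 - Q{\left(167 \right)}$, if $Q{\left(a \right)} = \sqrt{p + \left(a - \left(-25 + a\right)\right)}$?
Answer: $-12944 - \sqrt{157} \approx -12957.0$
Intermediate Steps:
$p = 132$
$Q{\left(a \right)} = \sqrt{157}$ ($Q{\left(a \right)} = \sqrt{132 + \left(a - \left(-25 + a\right)\right)} = \sqrt{132 + 25} = \sqrt{157}$)
$-12944 - Q{\left(167 \right)} = -12944 - \sqrt{157}$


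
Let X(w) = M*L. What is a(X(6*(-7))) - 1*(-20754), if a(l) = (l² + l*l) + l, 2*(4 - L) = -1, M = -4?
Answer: 21384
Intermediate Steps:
L = 9/2 (L = 4 - ½*(-1) = 4 + ½ = 9/2 ≈ 4.5000)
X(w) = -18 (X(w) = -4*9/2 = -18)
a(l) = l + 2*l² (a(l) = (l² + l²) + l = 2*l² + l = l + 2*l²)
a(X(6*(-7))) - 1*(-20754) = -18*(1 + 2*(-18)) - 1*(-20754) = -18*(1 - 36) + 20754 = -18*(-35) + 20754 = 630 + 20754 = 21384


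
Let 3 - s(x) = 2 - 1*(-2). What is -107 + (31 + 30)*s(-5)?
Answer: -168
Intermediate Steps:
s(x) = -1 (s(x) = 3 - (2 - 1*(-2)) = 3 - (2 + 2) = 3 - 1*4 = 3 - 4 = -1)
-107 + (31 + 30)*s(-5) = -107 + (31 + 30)*(-1) = -107 + 61*(-1) = -107 - 61 = -168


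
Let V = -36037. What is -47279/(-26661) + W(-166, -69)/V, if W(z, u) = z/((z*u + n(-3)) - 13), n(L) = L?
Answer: 9743996227100/5494714871583 ≈ 1.7733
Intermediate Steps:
W(z, u) = z/(-16 + u*z) (W(z, u) = z/((z*u - 3) - 13) = z/((u*z - 3) - 13) = z/((-3 + u*z) - 13) = z/(-16 + u*z))
-47279/(-26661) + W(-166, -69)/V = -47279/(-26661) - 166/(-16 - 69*(-166))/(-36037) = -47279*(-1/26661) - 166/(-16 + 11454)*(-1/36037) = 47279/26661 - 166/11438*(-1/36037) = 47279/26661 - 166*1/11438*(-1/36037) = 47279/26661 - 83/5719*(-1/36037) = 47279/26661 + 83/206095603 = 9743996227100/5494714871583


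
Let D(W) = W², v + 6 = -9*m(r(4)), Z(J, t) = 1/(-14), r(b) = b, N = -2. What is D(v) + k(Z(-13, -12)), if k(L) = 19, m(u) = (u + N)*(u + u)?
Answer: 22519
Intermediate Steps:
Z(J, t) = -1/14
m(u) = 2*u*(-2 + u) (m(u) = (u - 2)*(u + u) = (-2 + u)*(2*u) = 2*u*(-2 + u))
v = -150 (v = -6 - 18*4*(-2 + 4) = -6 - 18*4*2 = -6 - 9*16 = -6 - 144 = -150)
D(v) + k(Z(-13, -12)) = (-150)² + 19 = 22500 + 19 = 22519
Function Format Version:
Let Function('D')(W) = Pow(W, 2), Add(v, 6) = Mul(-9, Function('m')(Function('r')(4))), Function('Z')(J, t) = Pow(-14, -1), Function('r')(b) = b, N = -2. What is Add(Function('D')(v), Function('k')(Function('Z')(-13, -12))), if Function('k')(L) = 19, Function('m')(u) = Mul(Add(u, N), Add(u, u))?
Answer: 22519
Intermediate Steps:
Function('Z')(J, t) = Rational(-1, 14)
Function('m')(u) = Mul(2, u, Add(-2, u)) (Function('m')(u) = Mul(Add(u, -2), Add(u, u)) = Mul(Add(-2, u), Mul(2, u)) = Mul(2, u, Add(-2, u)))
v = -150 (v = Add(-6, Mul(-9, Mul(2, 4, Add(-2, 4)))) = Add(-6, Mul(-9, Mul(2, 4, 2))) = Add(-6, Mul(-9, 16)) = Add(-6, -144) = -150)
Add(Function('D')(v), Function('k')(Function('Z')(-13, -12))) = Add(Pow(-150, 2), 19) = Add(22500, 19) = 22519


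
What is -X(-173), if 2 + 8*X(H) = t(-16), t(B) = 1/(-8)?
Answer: 17/64 ≈ 0.26563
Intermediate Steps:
t(B) = -1/8
X(H) = -17/64 (X(H) = -1/4 + (1/8)*(-1/8) = -1/4 - 1/64 = -17/64)
-X(-173) = -1*(-17/64) = 17/64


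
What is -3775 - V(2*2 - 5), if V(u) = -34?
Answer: -3741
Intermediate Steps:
-3775 - V(2*2 - 5) = -3775 - 1*(-34) = -3775 + 34 = -3741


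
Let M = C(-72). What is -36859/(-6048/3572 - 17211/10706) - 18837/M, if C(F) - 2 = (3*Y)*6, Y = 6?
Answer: 7633668825061/694251690 ≈ 10996.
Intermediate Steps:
C(F) = 110 (C(F) = 2 + (3*6)*6 = 2 + 18*6 = 2 + 108 = 110)
M = 110
-36859/(-6048/3572 - 17211/10706) - 18837/M = -36859/(-6048/3572 - 17211/10706) - 18837/110 = -36859/(-6048*1/3572 - 17211*1/10706) - 18837*1/110 = -36859/(-1512/893 - 17211/10706) - 18837/110 = -36859/(-31556895/9560458) - 18837/110 = -36859*(-9560458/31556895) - 18837/110 = 352388921422/31556895 - 18837/110 = 7633668825061/694251690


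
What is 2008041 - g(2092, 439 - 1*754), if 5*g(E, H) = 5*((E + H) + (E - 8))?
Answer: 2004180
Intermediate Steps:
g(E, H) = -8 + H + 2*E (g(E, H) = (5*((E + H) + (E - 8)))/5 = (5*((E + H) + (-8 + E)))/5 = (5*(-8 + H + 2*E))/5 = (-40 + 5*H + 10*E)/5 = -8 + H + 2*E)
2008041 - g(2092, 439 - 1*754) = 2008041 - (-8 + (439 - 1*754) + 2*2092) = 2008041 - (-8 + (439 - 754) + 4184) = 2008041 - (-8 - 315 + 4184) = 2008041 - 1*3861 = 2008041 - 3861 = 2004180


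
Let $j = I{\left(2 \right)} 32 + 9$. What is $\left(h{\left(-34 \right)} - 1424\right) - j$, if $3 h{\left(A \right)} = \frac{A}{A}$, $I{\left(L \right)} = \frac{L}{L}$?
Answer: $- \frac{4394}{3} \approx -1464.7$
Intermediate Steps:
$I{\left(L \right)} = 1$
$h{\left(A \right)} = \frac{1}{3}$ ($h{\left(A \right)} = \frac{A \frac{1}{A}}{3} = \frac{1}{3} \cdot 1 = \frac{1}{3}$)
$j = 41$ ($j = 1 \cdot 32 + 9 = 32 + 9 = 41$)
$\left(h{\left(-34 \right)} - 1424\right) - j = \left(\frac{1}{3} - 1424\right) - 41 = - \frac{4271}{3} - 41 = - \frac{4394}{3}$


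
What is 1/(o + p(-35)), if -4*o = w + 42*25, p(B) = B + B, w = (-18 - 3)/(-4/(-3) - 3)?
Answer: -20/6713 ≈ -0.0029793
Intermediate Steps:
w = 63/5 (w = -21/(-4*(-1/3) - 3) = -21/(4/3 - 3) = -21/(-5/3) = -21*(-3/5) = 63/5 ≈ 12.600)
p(B) = 2*B
o = -5313/20 (o = -(63/5 + 42*25)/4 = -(63/5 + 1050)/4 = -1/4*5313/5 = -5313/20 ≈ -265.65)
1/(o + p(-35)) = 1/(-5313/20 + 2*(-35)) = 1/(-5313/20 - 70) = 1/(-6713/20) = -20/6713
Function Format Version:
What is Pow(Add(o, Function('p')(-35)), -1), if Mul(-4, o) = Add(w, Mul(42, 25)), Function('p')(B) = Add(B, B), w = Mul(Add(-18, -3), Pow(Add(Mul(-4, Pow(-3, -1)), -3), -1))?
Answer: Rational(-20, 6713) ≈ -0.0029793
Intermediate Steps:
w = Rational(63, 5) (w = Mul(-21, Pow(Add(Mul(-4, Rational(-1, 3)), -3), -1)) = Mul(-21, Pow(Add(Rational(4, 3), -3), -1)) = Mul(-21, Pow(Rational(-5, 3), -1)) = Mul(-21, Rational(-3, 5)) = Rational(63, 5) ≈ 12.600)
Function('p')(B) = Mul(2, B)
o = Rational(-5313, 20) (o = Mul(Rational(-1, 4), Add(Rational(63, 5), Mul(42, 25))) = Mul(Rational(-1, 4), Add(Rational(63, 5), 1050)) = Mul(Rational(-1, 4), Rational(5313, 5)) = Rational(-5313, 20) ≈ -265.65)
Pow(Add(o, Function('p')(-35)), -1) = Pow(Add(Rational(-5313, 20), Mul(2, -35)), -1) = Pow(Add(Rational(-5313, 20), -70), -1) = Pow(Rational(-6713, 20), -1) = Rational(-20, 6713)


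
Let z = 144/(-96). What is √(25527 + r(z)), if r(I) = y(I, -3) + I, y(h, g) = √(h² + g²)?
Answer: √(102102 + 6*√5)/2 ≈ 159.78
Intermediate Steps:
z = -3/2 (z = 144*(-1/96) = -3/2 ≈ -1.5000)
y(h, g) = √(g² + h²)
r(I) = I + √(9 + I²) (r(I) = √((-3)² + I²) + I = √(9 + I²) + I = I + √(9 + I²))
√(25527 + r(z)) = √(25527 + (-3/2 + √(9 + (-3/2)²))) = √(25527 + (-3/2 + √(9 + 9/4))) = √(25527 + (-3/2 + √(45/4))) = √(25527 + (-3/2 + 3*√5/2)) = √(51051/2 + 3*√5/2)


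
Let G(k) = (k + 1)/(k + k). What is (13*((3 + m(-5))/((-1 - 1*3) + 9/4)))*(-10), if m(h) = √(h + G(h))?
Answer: 1560/7 + 104*I*√115/7 ≈ 222.86 + 159.33*I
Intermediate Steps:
G(k) = (1 + k)/(2*k) (G(k) = (1 + k)/((2*k)) = (1 + k)*(1/(2*k)) = (1 + k)/(2*k))
m(h) = √(h + (1 + h)/(2*h))
(13*((3 + m(-5))/((-1 - 1*3) + 9/4)))*(-10) = (13*((3 + √(2 + 2/(-5) + 4*(-5))/2)/((-1 - 1*3) + 9/4)))*(-10) = (13*((3 + √(2 + 2*(-⅕) - 20)/2)/((-1 - 3) + 9*(¼))))*(-10) = (13*((3 + √(2 - ⅖ - 20)/2)/(-4 + 9/4)))*(-10) = (13*((3 + √(-92/5)/2)/(-7/4)))*(-10) = (13*((3 + (2*I*√115/5)/2)*(-4/7)))*(-10) = (13*((3 + I*√115/5)*(-4/7)))*(-10) = (13*(-12/7 - 4*I*√115/35))*(-10) = (-156/7 - 52*I*√115/35)*(-10) = 1560/7 + 104*I*√115/7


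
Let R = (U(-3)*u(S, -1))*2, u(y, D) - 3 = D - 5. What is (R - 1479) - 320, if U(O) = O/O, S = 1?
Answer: -1805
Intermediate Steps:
U(O) = 1
u(y, D) = -2 + D (u(y, D) = 3 + (D - 5) = 3 + (-5 + D) = -2 + D)
R = -6 (R = (1*(-2 - 1))*2 = (1*(-3))*2 = -3*2 = -6)
(R - 1479) - 320 = (-6 - 1479) - 320 = -1485 - 320 = -1805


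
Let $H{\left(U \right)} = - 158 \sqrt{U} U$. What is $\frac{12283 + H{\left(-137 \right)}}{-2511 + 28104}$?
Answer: $\frac{12283}{25593} + \frac{21646 i \sqrt{137}}{25593} \approx 0.47994 + 9.8996 i$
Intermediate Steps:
$H{\left(U \right)} = - 158 U^{\frac{3}{2}}$
$\frac{12283 + H{\left(-137 \right)}}{-2511 + 28104} = \frac{12283 - 158 \left(-137\right)^{\frac{3}{2}}}{-2511 + 28104} = \frac{12283 - 158 \left(- 137 i \sqrt{137}\right)}{25593} = \left(12283 + 21646 i \sqrt{137}\right) \frac{1}{25593} = \frac{12283}{25593} + \frac{21646 i \sqrt{137}}{25593}$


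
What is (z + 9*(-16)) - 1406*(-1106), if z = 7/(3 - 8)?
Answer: 7774453/5 ≈ 1.5549e+6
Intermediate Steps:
z = -7/5 (z = 7/(-5) = 7*(-⅕) = -7/5 ≈ -1.4000)
(z + 9*(-16)) - 1406*(-1106) = (-7/5 + 9*(-16)) - 1406*(-1106) = (-7/5 - 144) + 1555036 = -727/5 + 1555036 = 7774453/5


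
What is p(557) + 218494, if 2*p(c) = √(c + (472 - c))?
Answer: 218494 + √118 ≈ 2.1850e+5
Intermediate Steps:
p(c) = √118 (p(c) = √(c + (472 - c))/2 = √472/2 = (2*√118)/2 = √118)
p(557) + 218494 = √118 + 218494 = 218494 + √118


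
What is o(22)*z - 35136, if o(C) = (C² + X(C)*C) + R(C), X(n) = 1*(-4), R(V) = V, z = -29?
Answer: -47258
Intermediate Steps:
X(n) = -4
o(C) = C² - 3*C (o(C) = (C² - 4*C) + C = C² - 3*C)
o(22)*z - 35136 = (22*(-3 + 22))*(-29) - 35136 = (22*19)*(-29) - 35136 = 418*(-29) - 35136 = -12122 - 35136 = -47258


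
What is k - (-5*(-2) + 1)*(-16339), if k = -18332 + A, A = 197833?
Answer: 359230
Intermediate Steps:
k = 179501 (k = -18332 + 197833 = 179501)
k - (-5*(-2) + 1)*(-16339) = 179501 - (-5*(-2) + 1)*(-16339) = 179501 - (10 + 1)*(-16339) = 179501 - 11*(-16339) = 179501 - 1*(-179729) = 179501 + 179729 = 359230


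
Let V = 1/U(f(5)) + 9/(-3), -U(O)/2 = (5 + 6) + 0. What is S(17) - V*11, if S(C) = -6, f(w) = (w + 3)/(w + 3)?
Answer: 55/2 ≈ 27.500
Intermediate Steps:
f(w) = 1 (f(w) = (3 + w)/(3 + w) = 1)
U(O) = -22 (U(O) = -2*((5 + 6) + 0) = -2*(11 + 0) = -2*11 = -22)
V = -67/22 (V = 1/(-22) + 9/(-3) = 1*(-1/22) + 9*(-1/3) = -1/22 - 3 = -67/22 ≈ -3.0455)
S(17) - V*11 = -6 - (-67)*11/22 = -6 - 1*(-67/2) = -6 + 67/2 = 55/2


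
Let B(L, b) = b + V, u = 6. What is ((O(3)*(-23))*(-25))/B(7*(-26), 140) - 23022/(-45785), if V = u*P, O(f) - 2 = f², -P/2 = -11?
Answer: 295852109/12453520 ≈ 23.757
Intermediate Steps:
P = 22 (P = -2*(-11) = 22)
O(f) = 2 + f²
V = 132 (V = 6*22 = 132)
B(L, b) = 132 + b (B(L, b) = b + 132 = 132 + b)
((O(3)*(-23))*(-25))/B(7*(-26), 140) - 23022/(-45785) = (((2 + 3²)*(-23))*(-25))/(132 + 140) - 23022/(-45785) = (((2 + 9)*(-23))*(-25))/272 - 23022*(-1/45785) = ((11*(-23))*(-25))*(1/272) + 23022/45785 = -253*(-25)*(1/272) + 23022/45785 = 6325*(1/272) + 23022/45785 = 6325/272 + 23022/45785 = 295852109/12453520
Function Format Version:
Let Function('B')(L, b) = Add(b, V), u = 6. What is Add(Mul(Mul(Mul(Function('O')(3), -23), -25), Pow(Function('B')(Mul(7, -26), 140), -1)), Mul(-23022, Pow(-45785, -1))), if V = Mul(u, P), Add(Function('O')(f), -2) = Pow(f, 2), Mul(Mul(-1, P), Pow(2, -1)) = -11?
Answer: Rational(295852109, 12453520) ≈ 23.757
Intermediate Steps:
P = 22 (P = Mul(-2, -11) = 22)
Function('O')(f) = Add(2, Pow(f, 2))
V = 132 (V = Mul(6, 22) = 132)
Function('B')(L, b) = Add(132, b) (Function('B')(L, b) = Add(b, 132) = Add(132, b))
Add(Mul(Mul(Mul(Function('O')(3), -23), -25), Pow(Function('B')(Mul(7, -26), 140), -1)), Mul(-23022, Pow(-45785, -1))) = Add(Mul(Mul(Mul(Add(2, Pow(3, 2)), -23), -25), Pow(Add(132, 140), -1)), Mul(-23022, Pow(-45785, -1))) = Add(Mul(Mul(Mul(Add(2, 9), -23), -25), Pow(272, -1)), Mul(-23022, Rational(-1, 45785))) = Add(Mul(Mul(Mul(11, -23), -25), Rational(1, 272)), Rational(23022, 45785)) = Add(Mul(Mul(-253, -25), Rational(1, 272)), Rational(23022, 45785)) = Add(Mul(6325, Rational(1, 272)), Rational(23022, 45785)) = Add(Rational(6325, 272), Rational(23022, 45785)) = Rational(295852109, 12453520)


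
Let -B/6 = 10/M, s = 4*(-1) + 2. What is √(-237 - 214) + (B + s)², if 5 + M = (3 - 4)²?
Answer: 169 + I*√451 ≈ 169.0 + 21.237*I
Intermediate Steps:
M = -4 (M = -5 + (3 - 4)² = -5 + (-1)² = -5 + 1 = -4)
s = -2 (s = -4 + 2 = -2)
B = 15 (B = -60/(-4) = -60*(-1)/4 = -6*(-5/2) = 15)
√(-237 - 214) + (B + s)² = √(-237 - 214) + (15 - 2)² = √(-451) + 13² = I*√451 + 169 = 169 + I*√451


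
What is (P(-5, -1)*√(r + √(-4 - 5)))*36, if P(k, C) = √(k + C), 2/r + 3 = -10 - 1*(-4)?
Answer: 12*I*√6*√(-2 + 27*I) ≈ -112.07 + 104.08*I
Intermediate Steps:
r = -2/9 (r = 2/(-3 + (-10 - 1*(-4))) = 2/(-3 + (-10 + 4)) = 2/(-3 - 6) = 2/(-9) = 2*(-⅑) = -2/9 ≈ -0.22222)
P(k, C) = √(C + k)
(P(-5, -1)*√(r + √(-4 - 5)))*36 = (√(-1 - 5)*√(-2/9 + √(-4 - 5)))*36 = (√(-6)*√(-2/9 + √(-9)))*36 = ((I*√6)*√(-2/9 + 3*I))*36 = (I*√6*√(-2/9 + 3*I))*36 = 36*I*√6*√(-2/9 + 3*I)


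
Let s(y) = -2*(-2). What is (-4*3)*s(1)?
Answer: -48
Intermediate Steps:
s(y) = 4
(-4*3)*s(1) = -4*3*4 = -12*4 = -48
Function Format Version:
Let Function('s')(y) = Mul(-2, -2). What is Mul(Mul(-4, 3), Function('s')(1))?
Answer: -48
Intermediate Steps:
Function('s')(y) = 4
Mul(Mul(-4, 3), Function('s')(1)) = Mul(Mul(-4, 3), 4) = Mul(-12, 4) = -48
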